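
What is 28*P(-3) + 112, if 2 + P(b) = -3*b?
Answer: 308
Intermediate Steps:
P(b) = -2 - 3*b
28*P(-3) + 112 = 28*(-2 - 3*(-3)) + 112 = 28*(-2 + 9) + 112 = 28*7 + 112 = 196 + 112 = 308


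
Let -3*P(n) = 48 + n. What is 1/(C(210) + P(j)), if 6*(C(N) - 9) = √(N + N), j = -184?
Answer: 489/26464 - 3*√105/26464 ≈ 0.017316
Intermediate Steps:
C(N) = 9 + √2*√N/6 (C(N) = 9 + √(N + N)/6 = 9 + √(2*N)/6 = 9 + (√2*√N)/6 = 9 + √2*√N/6)
P(n) = -16 - n/3 (P(n) = -(48 + n)/3 = -16 - n/3)
1/(C(210) + P(j)) = 1/((9 + √2*√210/6) + (-16 - ⅓*(-184))) = 1/((9 + √105/3) + (-16 + 184/3)) = 1/((9 + √105/3) + 136/3) = 1/(163/3 + √105/3)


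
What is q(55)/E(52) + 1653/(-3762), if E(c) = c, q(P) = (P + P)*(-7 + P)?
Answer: 86743/858 ≈ 101.10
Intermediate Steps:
q(P) = 2*P*(-7 + P) (q(P) = (2*P)*(-7 + P) = 2*P*(-7 + P))
q(55)/E(52) + 1653/(-3762) = (2*55*(-7 + 55))/52 + 1653/(-3762) = (2*55*48)*(1/52) + 1653*(-1/3762) = 5280*(1/52) - 29/66 = 1320/13 - 29/66 = 86743/858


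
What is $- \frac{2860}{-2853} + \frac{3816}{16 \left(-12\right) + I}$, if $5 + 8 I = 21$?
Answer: $- \frac{5171824}{271035} \approx -19.082$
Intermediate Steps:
$I = 2$ ($I = - \frac{5}{8} + \frac{1}{8} \cdot 21 = - \frac{5}{8} + \frac{21}{8} = 2$)
$- \frac{2860}{-2853} + \frac{3816}{16 \left(-12\right) + I} = - \frac{2860}{-2853} + \frac{3816}{16 \left(-12\right) + 2} = \left(-2860\right) \left(- \frac{1}{2853}\right) + \frac{3816}{-192 + 2} = \frac{2860}{2853} + \frac{3816}{-190} = \frac{2860}{2853} + 3816 \left(- \frac{1}{190}\right) = \frac{2860}{2853} - \frac{1908}{95} = - \frac{5171824}{271035}$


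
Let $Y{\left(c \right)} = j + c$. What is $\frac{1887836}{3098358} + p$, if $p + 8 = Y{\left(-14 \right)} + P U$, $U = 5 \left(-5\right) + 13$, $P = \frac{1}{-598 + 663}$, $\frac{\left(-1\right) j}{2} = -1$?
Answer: $- \frac{1971168178}{100696635} \approx -19.575$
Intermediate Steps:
$j = 2$ ($j = \left(-2\right) \left(-1\right) = 2$)
$Y{\left(c \right)} = 2 + c$
$P = \frac{1}{65} \approx 0.015385$
$U = -12$ ($U = -25 + 13 = -12$)
$p = - \frac{1312}{65}$ ($p = -8 + \left(\left(2 - 14\right) + \frac{1}{65} \left(-12\right)\right) = -8 - \frac{792}{65} = - \frac{1312}{65} \approx -20.185$)
$\frac{1887836}{3098358} + p = \frac{1887836}{3098358} - \frac{1312}{65} = 1887836 \cdot \frac{1}{3098358} - \frac{1312}{65} = \frac{943918}{1549179} - \frac{1312}{65} = - \frac{1971168178}{100696635}$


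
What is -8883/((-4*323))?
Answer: 8883/1292 ≈ 6.8754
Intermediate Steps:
-8883/((-4*323)) = -8883/(-1292) = -8883*(-1/1292) = 8883/1292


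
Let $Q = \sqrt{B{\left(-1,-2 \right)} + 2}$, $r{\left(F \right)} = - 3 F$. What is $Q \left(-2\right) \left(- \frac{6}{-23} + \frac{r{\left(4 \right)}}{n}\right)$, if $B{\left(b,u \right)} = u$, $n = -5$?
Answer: $0$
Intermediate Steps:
$Q = 0$ ($Q = \sqrt{-2 + 2} = \sqrt{0} = 0$)
$Q \left(-2\right) \left(- \frac{6}{-23} + \frac{r{\left(4 \right)}}{n}\right) = 0 \left(-2\right) \left(- \frac{6}{-23} + \frac{\left(-3\right) 4}{-5}\right) = 0 \left(\left(-6\right) \left(- \frac{1}{23}\right) - - \frac{12}{5}\right) = 0 \left(\frac{6}{23} + \frac{12}{5}\right) = 0 \cdot \frac{306}{115} = 0$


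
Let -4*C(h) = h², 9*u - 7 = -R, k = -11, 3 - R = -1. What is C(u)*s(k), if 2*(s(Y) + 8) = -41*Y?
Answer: -145/24 ≈ -6.0417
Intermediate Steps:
R = 4 (R = 3 - 1*(-1) = 3 + 1 = 4)
s(Y) = -8 - 41*Y/2 (s(Y) = -8 + (-41*Y)/2 = -8 - 41*Y/2)
u = ⅓ (u = 7/9 + (-1*4)/9 = 7/9 + (⅑)*(-4) = 7/9 - 4/9 = ⅓ ≈ 0.33333)
C(h) = -h²/4
C(u)*s(k) = (-(⅓)²/4)*(-8 - 41/2*(-11)) = (-¼*⅑)*(-8 + 451/2) = -1/36*435/2 = -145/24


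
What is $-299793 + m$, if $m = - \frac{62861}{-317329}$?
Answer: $- \frac{95132950036}{317329} \approx -2.9979 \cdot 10^{5}$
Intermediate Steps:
$m = \frac{62861}{317329}$ ($m = \left(-62861\right) \left(- \frac{1}{317329}\right) = \frac{62861}{317329} \approx 0.19809$)
$-299793 + m = -299793 + \frac{62861}{317329} = - \frac{95132950036}{317329}$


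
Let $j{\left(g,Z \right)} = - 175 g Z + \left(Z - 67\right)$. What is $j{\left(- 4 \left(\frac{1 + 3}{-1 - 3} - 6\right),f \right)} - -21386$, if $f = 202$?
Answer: $-968279$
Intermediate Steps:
$j{\left(g,Z \right)} = -67 + Z - 175 Z g$ ($j{\left(g,Z \right)} = - 175 Z g + \left(-67 + Z\right) = -67 + Z - 175 Z g$)
$j{\left(- 4 \left(\frac{1 + 3}{-1 - 3} - 6\right),f \right)} - -21386 = \left(-67 + 202 - 35350 \left(- 4 \left(\frac{1 + 3}{-1 - 3} - 6\right)\right)\right) - -21386 = \left(-67 + 202 - 35350 \left(- 4 \left(\frac{4}{-4} - 6\right)\right)\right) + 21386 = \left(-67 + 202 - 35350 \left(- 4 \left(4 \left(- \frac{1}{4}\right) - 6\right)\right)\right) + 21386 = \left(-67 + 202 - 35350 \left(- 4 \left(-1 - 6\right)\right)\right) + 21386 = \left(-67 + 202 - 35350 \left(\left(-4\right) \left(-7\right)\right)\right) + 21386 = \left(-67 + 202 - 35350 \cdot 28\right) + 21386 = \left(-67 + 202 - 989800\right) + 21386 = -989665 + 21386 = -968279$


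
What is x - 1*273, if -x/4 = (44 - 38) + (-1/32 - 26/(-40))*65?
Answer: -3663/8 ≈ -457.88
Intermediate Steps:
x = -1479/8 (x = -4*((44 - 38) + (-1/32 - 26/(-40))*65) = -4*(6 + (-1*1/32 - 26*(-1/40))*65) = -4*(6 + (-1/32 + 13/20)*65) = -4*(6 + (99/160)*65) = -4*(6 + 1287/32) = -4*1479/32 = -1479/8 ≈ -184.88)
x - 1*273 = -1479/8 - 1*273 = -1479/8 - 273 = -3663/8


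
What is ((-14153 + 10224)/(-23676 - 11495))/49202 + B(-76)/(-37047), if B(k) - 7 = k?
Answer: 39849640687/21369741260158 ≈ 0.0018648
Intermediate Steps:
B(k) = 7 + k
((-14153 + 10224)/(-23676 - 11495))/49202 + B(-76)/(-37047) = ((-14153 + 10224)/(-23676 - 11495))/49202 + (7 - 76)/(-37047) = -3929/(-35171)*(1/49202) - 69*(-1/37047) = -3929*(-1/35171)*(1/49202) + 23/12349 = (3929/35171)*(1/49202) + 23/12349 = 3929/1730483542 + 23/12349 = 39849640687/21369741260158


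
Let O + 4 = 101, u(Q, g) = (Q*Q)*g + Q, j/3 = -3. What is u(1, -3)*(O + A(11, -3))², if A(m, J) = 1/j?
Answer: -1520768/81 ≈ -18775.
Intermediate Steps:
j = -9 (j = 3*(-3) = -9)
u(Q, g) = Q + g*Q² (u(Q, g) = Q²*g + Q = g*Q² + Q = Q + g*Q²)
A(m, J) = -⅑ (A(m, J) = 1/(-9) = -⅑)
O = 97 (O = -4 + 101 = 97)
u(1, -3)*(O + A(11, -3))² = (1*(1 + 1*(-3)))*(97 - ⅑)² = (1*(1 - 3))*(872/9)² = (1*(-2))*(760384/81) = -2*760384/81 = -1520768/81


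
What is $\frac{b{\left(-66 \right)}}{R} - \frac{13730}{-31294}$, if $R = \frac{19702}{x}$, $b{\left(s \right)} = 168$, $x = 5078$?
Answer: $\frac{6741886259}{154138597} \approx 43.739$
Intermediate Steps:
$R = \frac{9851}{2539}$ ($R = \frac{19702}{5078} = 19702 \cdot \frac{1}{5078} = \frac{9851}{2539} \approx 3.8799$)
$\frac{b{\left(-66 \right)}}{R} - \frac{13730}{-31294} = \frac{168}{\frac{9851}{2539}} - \frac{13730}{-31294} = 168 \cdot \frac{2539}{9851} - - \frac{6865}{15647} = \frac{426552}{9851} + \frac{6865}{15647} = \frac{6741886259}{154138597}$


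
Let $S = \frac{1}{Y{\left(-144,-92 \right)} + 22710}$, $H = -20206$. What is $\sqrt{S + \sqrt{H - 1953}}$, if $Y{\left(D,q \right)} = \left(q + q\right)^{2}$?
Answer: $\frac{\sqrt{56566 + 3199712356 i \sqrt{22159}}}{56566} \approx 8.6273 + 8.6273 i$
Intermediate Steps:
$Y{\left(D,q \right)} = 4 q^{2}$ ($Y{\left(D,q \right)} = \left(2 q\right)^{2} = 4 q^{2}$)
$S = \frac{1}{56566}$ ($S = \frac{1}{4 \left(-92\right)^{2} + 22710} = \frac{1}{4 \cdot 8464 + 22710} = \frac{1}{33856 + 22710} = \frac{1}{56566} \approx 1.7678 \cdot 10^{-5}$)
$\sqrt{S + \sqrt{H - 1953}} = \sqrt{\frac{1}{56566} + \sqrt{-20206 - 1953}} = \sqrt{\frac{1}{56566} + \sqrt{-22159}} = \sqrt{\frac{1}{56566} + i \sqrt{22159}}$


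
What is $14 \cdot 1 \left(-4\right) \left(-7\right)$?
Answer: $392$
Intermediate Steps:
$14 \cdot 1 \left(-4\right) \left(-7\right) = 14 \left(-4\right) \left(-7\right) = \left(-56\right) \left(-7\right) = 392$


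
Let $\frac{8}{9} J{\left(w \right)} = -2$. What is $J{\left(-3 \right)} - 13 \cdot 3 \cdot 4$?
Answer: $- \frac{633}{4} \approx -158.25$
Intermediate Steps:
$J{\left(w \right)} = - \frac{9}{4}$ ($J{\left(w \right)} = \frac{9}{8} \left(-2\right) = - \frac{9}{4}$)
$J{\left(-3 \right)} - 13 \cdot 3 \cdot 4 = - \frac{9}{4} - 13 \cdot 3 \cdot 4 = - \frac{9}{4} - 156 = - \frac{633}{4}$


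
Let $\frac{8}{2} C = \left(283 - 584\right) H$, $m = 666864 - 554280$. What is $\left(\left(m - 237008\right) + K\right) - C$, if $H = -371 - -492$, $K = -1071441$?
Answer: $- \frac{4747039}{4} \approx -1.1868 \cdot 10^{6}$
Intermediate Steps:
$H = 121$ ($H = -371 + 492 = 121$)
$m = 112584$ ($m = 666864 - 554280 = 112584$)
$C = - \frac{36421}{4}$ ($C = \frac{\left(283 - 584\right) 121}{4} = \frac{\left(-301\right) 121}{4} = \frac{1}{4} \left(-36421\right) = - \frac{36421}{4} \approx -9105.3$)
$\left(\left(m - 237008\right) + K\right) - C = \left(\left(112584 - 237008\right) - 1071441\right) - - \frac{36421}{4} = \left(-124424 - 1071441\right) + \frac{36421}{4} = -1195865 + \frac{36421}{4} = - \frac{4747039}{4}$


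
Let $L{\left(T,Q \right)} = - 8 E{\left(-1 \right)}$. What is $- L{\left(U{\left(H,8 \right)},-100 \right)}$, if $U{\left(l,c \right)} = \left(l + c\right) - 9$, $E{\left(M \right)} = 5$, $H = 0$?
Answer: $40$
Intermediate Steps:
$U{\left(l,c \right)} = -9 + c + l$ ($U{\left(l,c \right)} = \left(c + l\right) - 9 = -9 + c + l$)
$L{\left(T,Q \right)} = -40$ ($L{\left(T,Q \right)} = \left(-8\right) 5 = -40$)
$- L{\left(U{\left(H,8 \right)},-100 \right)} = \left(-1\right) \left(-40\right) = 40$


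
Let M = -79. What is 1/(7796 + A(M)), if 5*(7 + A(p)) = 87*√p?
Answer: 194725/1517310976 - 435*I*√79/1517310976 ≈ 0.00012834 - 2.5482e-6*I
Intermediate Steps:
A(p) = -7 + 87*√p/5 (A(p) = -7 + (87*√p)/5 = -7 + 87*√p/5)
1/(7796 + A(M)) = 1/(7796 + (-7 + 87*√(-79)/5)) = 1/(7796 + (-7 + 87*(I*√79)/5)) = 1/(7796 + (-7 + 87*I*√79/5)) = 1/(7789 + 87*I*√79/5)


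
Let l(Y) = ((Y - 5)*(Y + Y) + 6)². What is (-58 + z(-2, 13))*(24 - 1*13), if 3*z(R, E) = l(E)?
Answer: 501842/3 ≈ 1.6728e+5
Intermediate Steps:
l(Y) = (6 + 2*Y*(-5 + Y))² (l(Y) = ((-5 + Y)*(2*Y) + 6)² = (2*Y*(-5 + Y) + 6)² = (6 + 2*Y*(-5 + Y))²)
z(R, E) = 4*(3 + E² - 5*E)²/3 (z(R, E) = (4*(3 + E² - 5*E)²)/3 = 4*(3 + E² - 5*E)²/3)
(-58 + z(-2, 13))*(24 - 1*13) = (-58 + 4*(3 + 13² - 5*13)²/3)*(24 - 1*13) = (-58 + 4*(3 + 169 - 65)²/3)*(24 - 13) = (-58 + (4/3)*107²)*11 = (-58 + (4/3)*11449)*11 = (-58 + 45796/3)*11 = (45622/3)*11 = 501842/3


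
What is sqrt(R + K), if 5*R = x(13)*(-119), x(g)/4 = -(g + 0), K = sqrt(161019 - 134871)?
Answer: sqrt(30940 + 50*sqrt(6537))/5 ≈ 37.407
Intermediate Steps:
K = 2*sqrt(6537) (K = sqrt(26148) = 2*sqrt(6537) ≈ 161.70)
x(g) = -4*g (x(g) = 4*(-(g + 0)) = 4*(-g) = -4*g)
R = 6188/5 (R = (-4*13*(-119))/5 = (-52*(-119))/5 = (1/5)*6188 = 6188/5 ≈ 1237.6)
sqrt(R + K) = sqrt(6188/5 + 2*sqrt(6537))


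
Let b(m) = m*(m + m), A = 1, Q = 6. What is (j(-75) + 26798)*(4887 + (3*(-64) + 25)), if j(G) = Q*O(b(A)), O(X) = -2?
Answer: 126429920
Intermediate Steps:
b(m) = 2*m² (b(m) = m*(2*m) = 2*m²)
j(G) = -12 (j(G) = 6*(-2) = -12)
(j(-75) + 26798)*(4887 + (3*(-64) + 25)) = (-12 + 26798)*(4887 + (3*(-64) + 25)) = 26786*(4887 + (-192 + 25)) = 26786*(4887 - 167) = 26786*4720 = 126429920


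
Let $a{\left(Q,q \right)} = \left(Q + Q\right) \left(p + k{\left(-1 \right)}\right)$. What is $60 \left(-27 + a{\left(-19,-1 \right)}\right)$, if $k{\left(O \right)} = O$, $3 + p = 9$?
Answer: $-13020$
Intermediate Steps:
$p = 6$ ($p = -3 + 9 = 6$)
$a{\left(Q,q \right)} = 10 Q$ ($a{\left(Q,q \right)} = \left(Q + Q\right) \left(6 - 1\right) = 2 Q 5 = 10 Q$)
$60 \left(-27 + a{\left(-19,-1 \right)}\right) = 60 \left(-27 + 10 \left(-19\right)\right) = 60 \left(-27 - 190\right) = 60 \left(-217\right) = -13020$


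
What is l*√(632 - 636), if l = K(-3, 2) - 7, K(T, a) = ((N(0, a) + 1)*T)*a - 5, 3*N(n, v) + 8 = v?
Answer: -12*I ≈ -12.0*I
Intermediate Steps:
N(n, v) = -8/3 + v/3
K(T, a) = -5 + T*a*(-5/3 + a/3) (K(T, a) = (((-8/3 + a/3) + 1)*T)*a - 5 = ((-5/3 + a/3)*T)*a - 5 = (T*(-5/3 + a/3))*a - 5 = T*a*(-5/3 + a/3) - 5 = -5 + T*a*(-5/3 + a/3))
l = -6 (l = (-5 - 5/3*(-3)*2 + (⅓)*(-3)*2²) - 7 = (-5 + 10 + (⅓)*(-3)*4) - 7 = (-5 + 10 - 4) - 7 = 1 - 7 = -6)
l*√(632 - 636) = -6*√(632 - 636) = -12*I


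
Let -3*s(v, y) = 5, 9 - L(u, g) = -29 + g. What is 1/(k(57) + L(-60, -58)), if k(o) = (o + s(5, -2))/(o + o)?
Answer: 171/16499 ≈ 0.010364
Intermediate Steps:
L(u, g) = 38 - g (L(u, g) = 9 - (-29 + g) = 9 + (29 - g) = 38 - g)
s(v, y) = -5/3 (s(v, y) = -⅓*5 = -5/3)
k(o) = (-5/3 + o)/(2*o) (k(o) = (o - 5/3)/(o + o) = (-5/3 + o)/((2*o)) = (-5/3 + o)*(1/(2*o)) = (-5/3 + o)/(2*o))
1/(k(57) + L(-60, -58)) = 1/((⅙)*(-5 + 3*57)/57 + (38 - 1*(-58))) = 1/((⅙)*(1/57)*(-5 + 171) + (38 + 58)) = 1/((⅙)*(1/57)*166 + 96) = 1/(83/171 + 96) = 1/(16499/171) = 171/16499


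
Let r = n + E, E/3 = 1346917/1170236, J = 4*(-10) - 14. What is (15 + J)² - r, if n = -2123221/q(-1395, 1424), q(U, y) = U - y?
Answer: 2521559199739/3298895284 ≈ 764.36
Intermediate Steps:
J = -54 (J = -40 - 14 = -54)
E = 4040751/1170236 (E = 3*(1346917/1170236) = 4040751/1170236 ≈ 3.4529)
n = 2123221/2819 (n = -2123221/(-1395 - 1*1424) = -2123221/(-1395 - 1424) = -2123221/(-2819) = -2123221*(-1/2819) = 2123221/2819 ≈ 753.18)
r = 2496060527225/3298895284 (r = 2123221/2819 + 4040751/1170236 = 2496060527225/3298895284 ≈ 756.63)
(15 + J)² - r = (15 - 54)² - 1*2496060527225/3298895284 = (-39)² - 2496060527225/3298895284 = 1521 - 2496060527225/3298895284 = 2521559199739/3298895284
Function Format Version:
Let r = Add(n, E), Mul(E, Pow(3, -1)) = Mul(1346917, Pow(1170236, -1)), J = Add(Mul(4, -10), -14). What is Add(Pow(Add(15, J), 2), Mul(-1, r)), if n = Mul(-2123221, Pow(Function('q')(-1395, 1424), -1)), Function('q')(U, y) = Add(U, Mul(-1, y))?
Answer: Rational(2521559199739, 3298895284) ≈ 764.36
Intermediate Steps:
J = -54 (J = Add(-40, -14) = -54)
E = Rational(4040751, 1170236) (E = Mul(3, Mul(1346917, Pow(1170236, -1))) = Mul(3, Mul(1346917, Rational(1, 1170236))) = Mul(3, Rational(1346917, 1170236)) = Rational(4040751, 1170236) ≈ 3.4529)
n = Rational(2123221, 2819) (n = Mul(-2123221, Pow(Add(-1395, Mul(-1, 1424)), -1)) = Mul(-2123221, Pow(Add(-1395, -1424), -1)) = Mul(-2123221, Pow(-2819, -1)) = Mul(-2123221, Rational(-1, 2819)) = Rational(2123221, 2819) ≈ 753.18)
r = Rational(2496060527225, 3298895284) (r = Add(Rational(2123221, 2819), Rational(4040751, 1170236)) = Rational(2496060527225, 3298895284) ≈ 756.63)
Add(Pow(Add(15, J), 2), Mul(-1, r)) = Add(Pow(Add(15, -54), 2), Mul(-1, Rational(2496060527225, 3298895284))) = Add(Pow(-39, 2), Rational(-2496060527225, 3298895284)) = Add(1521, Rational(-2496060527225, 3298895284)) = Rational(2521559199739, 3298895284)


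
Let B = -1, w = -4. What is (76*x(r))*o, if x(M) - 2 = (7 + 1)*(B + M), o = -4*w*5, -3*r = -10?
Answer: 376960/3 ≈ 1.2565e+5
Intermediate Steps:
r = 10/3 (r = -⅓*(-10) = 10/3 ≈ 3.3333)
o = 80 (o = -4*(-4)*5 = 16*5 = 80)
x(M) = -6 + 8*M (x(M) = 2 + (7 + 1)*(-1 + M) = 2 + 8*(-1 + M) = 2 + (-8 + 8*M) = -6 + 8*M)
(76*x(r))*o = (76*(-6 + 8*(10/3)))*80 = (76*(-6 + 80/3))*80 = (76*(62/3))*80 = (4712/3)*80 = 376960/3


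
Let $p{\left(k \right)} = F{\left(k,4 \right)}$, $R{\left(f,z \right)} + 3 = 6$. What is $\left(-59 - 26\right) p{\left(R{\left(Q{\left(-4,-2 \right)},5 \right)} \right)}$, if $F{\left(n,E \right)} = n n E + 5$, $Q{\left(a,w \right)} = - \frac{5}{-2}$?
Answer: $-3485$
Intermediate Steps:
$Q{\left(a,w \right)} = \frac{5}{2}$ ($Q{\left(a,w \right)} = \left(-5\right) \left(- \frac{1}{2}\right) = \frac{5}{2}$)
$R{\left(f,z \right)} = 3$ ($R{\left(f,z \right)} = -3 + 6 = 3$)
$F{\left(n,E \right)} = 5 + E n^{2}$ ($F{\left(n,E \right)} = n^{2} E + 5 = E n^{2} + 5 = 5 + E n^{2}$)
$p{\left(k \right)} = 5 + 4 k^{2}$
$\left(-59 - 26\right) p{\left(R{\left(Q{\left(-4,-2 \right)},5 \right)} \right)} = \left(-59 - 26\right) \left(5 + 4 \cdot 3^{2}\right) = - 85 \left(5 + 4 \cdot 9\right) = - 85 \left(5 + 36\right) = \left(-85\right) 41 = -3485$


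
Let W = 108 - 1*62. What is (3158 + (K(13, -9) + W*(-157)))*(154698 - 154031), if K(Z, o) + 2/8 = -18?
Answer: -10891443/4 ≈ -2.7229e+6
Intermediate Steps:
W = 46 (W = 108 - 62 = 46)
K(Z, o) = -73/4 (K(Z, o) = -¼ - 18 = -73/4)
(3158 + (K(13, -9) + W*(-157)))*(154698 - 154031) = (3158 + (-73/4 + 46*(-157)))*(154698 - 154031) = (3158 + (-73/4 - 7222))*667 = (3158 - 28961/4)*667 = -16329/4*667 = -10891443/4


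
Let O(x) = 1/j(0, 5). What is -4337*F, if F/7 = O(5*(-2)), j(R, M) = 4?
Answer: -30359/4 ≈ -7589.8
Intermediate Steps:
O(x) = 1/4
F = 7/4 (F = 7*(1/4) = 7/4 ≈ 1.7500)
-4337*F = -4337*7/4 = -30359/4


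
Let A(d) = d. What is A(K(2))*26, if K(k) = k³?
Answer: 208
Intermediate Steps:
A(K(2))*26 = 2³*26 = 8*26 = 208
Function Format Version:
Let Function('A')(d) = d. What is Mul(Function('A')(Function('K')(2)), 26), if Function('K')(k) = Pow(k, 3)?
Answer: 208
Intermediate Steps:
Mul(Function('A')(Function('K')(2)), 26) = Mul(Pow(2, 3), 26) = Mul(8, 26) = 208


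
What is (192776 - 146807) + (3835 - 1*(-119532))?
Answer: 169336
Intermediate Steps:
(192776 - 146807) + (3835 - 1*(-119532)) = 45969 + (3835 + 119532) = 45969 + 123367 = 169336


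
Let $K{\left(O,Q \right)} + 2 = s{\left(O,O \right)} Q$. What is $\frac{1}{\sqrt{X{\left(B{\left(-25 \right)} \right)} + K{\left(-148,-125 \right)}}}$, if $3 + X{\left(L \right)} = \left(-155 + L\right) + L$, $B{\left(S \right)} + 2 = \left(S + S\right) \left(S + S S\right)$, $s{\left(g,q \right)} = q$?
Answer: $- \frac{i \sqrt{651}}{5208} \approx - 0.0048991 i$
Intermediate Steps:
$K{\left(O,Q \right)} = -2 + O Q$
$B{\left(S \right)} = -2 + 2 S \left(S + S^{2}\right)$ ($B{\left(S \right)} = -2 + \left(S + S\right) \left(S + S S\right) = -2 + 2 S \left(S + S^{2}\right)$)
$X{\left(L \right)} = -158 + 2 L$ ($X{\left(L \right)} = -3 + \left(\left(-155 + L\right) + L\right) = -3 + \left(-155 + 2 L\right) = -158 + 2 L$)
$\frac{1}{\sqrt{X{\left(B{\left(-25 \right)} \right)} + K{\left(-148,-125 \right)}}} = \frac{1}{\sqrt{\left(-158 + 2 \left(-2 + 2 \left(-25\right)^{2} + 2 \left(-25\right)^{3}\right)\right) - -18498}} = \frac{1}{\sqrt{\left(-158 + 2 \left(-2 + 2 \cdot 625 + 2 \left(-15625\right)\right)\right) + \left(-2 + 18500\right)}} = \frac{1}{\sqrt{\left(-158 + 2 \left(-2 + 1250 - 31250\right)\right) + 18498}} = \frac{1}{\sqrt{\left(-158 + 2 \left(-30002\right)\right) + 18498}} = \frac{1}{\sqrt{\left(-158 - 60004\right) + 18498}} = \frac{1}{\sqrt{-60162 + 18498}} = \frac{1}{\sqrt{-41664}} = \frac{1}{8 i \sqrt{651}} = - \frac{i \sqrt{651}}{5208}$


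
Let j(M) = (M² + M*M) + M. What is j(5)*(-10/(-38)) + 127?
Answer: 2688/19 ≈ 141.47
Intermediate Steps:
j(M) = M + 2*M² (j(M) = (M² + M²) + M = 2*M² + M = M + 2*M²)
j(5)*(-10/(-38)) + 127 = (5*(1 + 2*5))*(-10/(-38)) + 127 = (5*(1 + 10))*(-10*(-1/38)) + 127 = (5*11)*(5/19) + 127 = 55*(5/19) + 127 = 275/19 + 127 = 2688/19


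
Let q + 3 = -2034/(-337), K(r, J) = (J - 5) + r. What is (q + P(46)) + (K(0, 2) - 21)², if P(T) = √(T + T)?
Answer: 195135/337 + 2*√23 ≈ 588.63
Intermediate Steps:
K(r, J) = -5 + J + r (K(r, J) = (-5 + J) + r = -5 + J + r)
q = 1023/337 (q = -3 - 2034/(-337) = -3 - 2034*(-1/337) = -3 + 2034/337 = 1023/337 ≈ 3.0356)
P(T) = √2*√T (P(T) = √(2*T) = √2*√T)
(q + P(46)) + (K(0, 2) - 21)² = (1023/337 + √2*√46) + ((-5 + 2 + 0) - 21)² = (1023/337 + 2*√23) + (-3 - 21)² = (1023/337 + 2*√23) + (-24)² = (1023/337 + 2*√23) + 576 = 195135/337 + 2*√23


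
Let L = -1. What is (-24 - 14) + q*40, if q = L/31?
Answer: -1218/31 ≈ -39.290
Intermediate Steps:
q = -1/31 ≈ -0.032258
(-24 - 14) + q*40 = (-24 - 14) - 1/31*40 = -38 - 40/31 = -1218/31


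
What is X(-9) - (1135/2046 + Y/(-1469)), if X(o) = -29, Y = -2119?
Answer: -7166495/231198 ≈ -30.997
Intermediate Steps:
X(-9) - (1135/2046 + Y/(-1469)) = -29 - (1135/2046 - 2119/(-1469)) = -29 - (1135*(1/2046) - 2119*(-1/1469)) = -29 - (1135/2046 + 163/113) = -29 - 1*461753/231198 = -29 - 461753/231198 = -7166495/231198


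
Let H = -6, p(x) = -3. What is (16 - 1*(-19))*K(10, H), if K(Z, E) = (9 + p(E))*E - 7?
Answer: -1505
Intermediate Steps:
K(Z, E) = -7 + 6*E (K(Z, E) = (9 - 3)*E - 7 = 6*E - 7 = -7 + 6*E)
(16 - 1*(-19))*K(10, H) = (16 - 1*(-19))*(-7 + 6*(-6)) = (16 + 19)*(-7 - 36) = 35*(-43) = -1505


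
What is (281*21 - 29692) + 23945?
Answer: 154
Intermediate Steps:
(281*21 - 29692) + 23945 = (5901 - 29692) + 23945 = -23791 + 23945 = 154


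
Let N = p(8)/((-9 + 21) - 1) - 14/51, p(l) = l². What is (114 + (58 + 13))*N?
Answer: 575350/561 ≈ 1025.6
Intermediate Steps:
N = 3110/561 (N = 8²/((-9 + 21) - 1) - 14/51 = 64/(12 - 1) - 14*1/51 = 64/11 - 14/51 = 3110/561 ≈ 5.5437)
(114 + (58 + 13))*N = (114 + (58 + 13))*(3110/561) = (114 + 71)*(3110/561) = 185*(3110/561) = 575350/561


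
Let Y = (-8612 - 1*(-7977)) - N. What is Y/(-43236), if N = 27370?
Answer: 9335/14412 ≈ 0.64772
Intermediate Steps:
Y = -28005 (Y = (-8612 - 1*(-7977)) - 1*27370 = (-8612 + 7977) - 27370 = -635 - 27370 = -28005)
Y/(-43236) = -28005/(-43236) = -28005*(-1/43236) = 9335/14412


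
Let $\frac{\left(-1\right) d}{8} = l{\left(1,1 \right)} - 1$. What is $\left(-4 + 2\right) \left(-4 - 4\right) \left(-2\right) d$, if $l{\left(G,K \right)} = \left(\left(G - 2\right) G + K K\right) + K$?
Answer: $0$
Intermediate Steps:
$l{\left(G,K \right)} = K + K^{2} + G \left(-2 + G\right)$ ($l{\left(G,K \right)} = \left(\left(-2 + G\right) G + K^{2}\right) + K = \left(G \left(-2 + G\right) + K^{2}\right) + K = \left(K^{2} + G \left(-2 + G\right)\right) + K = K + K^{2} + G \left(-2 + G\right)$)
$d = 0$ ($d = - 8 \left(\left(1 + 1^{2} + 1^{2} - 2\right) - 1\right) = - 8 \left(\left(1 + 1 + 1 - 2\right) - 1\right) = - 8 \left(1 - 1\right) = \left(-8\right) 0 = 0$)
$\left(-4 + 2\right) \left(-4 - 4\right) \left(-2\right) d = \left(-4 + 2\right) \left(-4 - 4\right) \left(-2\right) 0 = \left(-2\right) \left(-8\right) \left(-2\right) 0 = 16 \left(-2\right) 0 = \left(-32\right) 0 = 0$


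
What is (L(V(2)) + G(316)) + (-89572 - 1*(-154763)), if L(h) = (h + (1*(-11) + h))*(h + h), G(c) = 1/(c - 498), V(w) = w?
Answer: 11859665/182 ≈ 65163.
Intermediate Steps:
G(c) = 1/(-498 + c)
L(h) = 2*h*(-11 + 2*h) (L(h) = (h + (-11 + h))*(2*h) = (-11 + 2*h)*(2*h) = 2*h*(-11 + 2*h))
(L(V(2)) + G(316)) + (-89572 - 1*(-154763)) = (2*2*(-11 + 2*2) + 1/(-498 + 316)) + (-89572 - 1*(-154763)) = (2*2*(-11 + 4) + 1/(-182)) + (-89572 + 154763) = (2*2*(-7) - 1/182) + 65191 = (-28 - 1/182) + 65191 = -5097/182 + 65191 = 11859665/182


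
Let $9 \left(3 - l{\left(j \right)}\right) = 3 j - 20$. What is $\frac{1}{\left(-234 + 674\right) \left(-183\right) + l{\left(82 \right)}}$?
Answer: $- \frac{9}{724879} \approx -1.2416 \cdot 10^{-5}$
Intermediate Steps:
$l{\left(j \right)} = \frac{47}{9} - \frac{j}{3}$ ($l{\left(j \right)} = 3 - \frac{3 j - 20}{9} = 3 - \frac{-20 + 3 j}{9} = 3 - \left(- \frac{20}{9} + \frac{j}{3}\right) = \frac{47}{9} - \frac{j}{3}$)
$\frac{1}{\left(-234 + 674\right) \left(-183\right) + l{\left(82 \right)}} = \frac{1}{\left(-234 + 674\right) \left(-183\right) + \left(\frac{47}{9} - \frac{82}{3}\right)} = \frac{1}{440 \left(-183\right) + \left(\frac{47}{9} - \frac{82}{3}\right)} = \frac{1}{-80520 - \frac{199}{9}} = \frac{1}{- \frac{724879}{9}} = - \frac{9}{724879}$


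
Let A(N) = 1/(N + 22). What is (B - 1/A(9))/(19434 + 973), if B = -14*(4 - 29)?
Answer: 319/20407 ≈ 0.015632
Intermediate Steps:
A(N) = 1/(22 + N)
B = 350 (B = -14*(-25) = 350)
(B - 1/A(9))/(19434 + 973) = (350 - 1/(1/(22 + 9)))/(19434 + 973) = (350 - 1/(1/31))/20407 = (350 - 1/1/31)*(1/20407) = (350 - 1*31)*(1/20407) = (350 - 31)*(1/20407) = 319*(1/20407) = 319/20407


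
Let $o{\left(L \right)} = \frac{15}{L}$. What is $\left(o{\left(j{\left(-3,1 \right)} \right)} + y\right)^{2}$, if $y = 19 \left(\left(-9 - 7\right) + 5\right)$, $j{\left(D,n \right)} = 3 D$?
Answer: $\frac{399424}{9} \approx 44380.0$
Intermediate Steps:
$y = -209$ ($y = 19 \left(-16 + 5\right) = 19 \left(-11\right) = -209$)
$\left(o{\left(j{\left(-3,1 \right)} \right)} + y\right)^{2} = \left(\frac{15}{3 \left(-3\right)} - 209\right)^{2} = \left(\frac{15}{-9} - 209\right)^{2} = \left(15 \left(- \frac{1}{9}\right) - 209\right)^{2} = \left(- \frac{5}{3} - 209\right)^{2} = \left(- \frac{632}{3}\right)^{2} = \frac{399424}{9}$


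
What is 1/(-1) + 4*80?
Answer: 319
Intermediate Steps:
1/(-1) + 4*80 = -1 + 320 = 319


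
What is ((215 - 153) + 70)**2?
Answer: 17424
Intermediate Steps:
((215 - 153) + 70)**2 = (62 + 70)**2 = 132**2 = 17424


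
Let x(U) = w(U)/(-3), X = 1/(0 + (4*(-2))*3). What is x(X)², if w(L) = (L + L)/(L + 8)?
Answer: 4/328329 ≈ 1.2183e-5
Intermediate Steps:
w(L) = 2*L/(8 + L) (w(L) = (2*L)/(8 + L) = 2*L/(8 + L))
X = -1/24 (X = 1/(0 - 8*3) = 1/(0 - 24) = 1/(-24) = -1/24 ≈ -0.041667)
x(U) = -2*U/(3*(8 + U)) (x(U) = (2*U/(8 + U))/(-3) = (2*U/(8 + U))*(-⅓) = -2*U/(3*(8 + U)))
x(X)² = (-2*(-1/24)/(24 + 3*(-1/24)))² = (-2*(-1/24)/(24 - ⅛))² = (-2*(-1/24)/191/8)² = (-2*(-1/24)*8/191)² = (2/573)² = 4/328329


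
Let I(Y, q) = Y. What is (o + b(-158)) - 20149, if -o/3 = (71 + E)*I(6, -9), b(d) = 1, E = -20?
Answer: -21066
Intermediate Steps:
o = -918 (o = -3*(71 - 20)*6 = -153*6 = -3*306 = -918)
(o + b(-158)) - 20149 = (-918 + 1) - 20149 = -917 - 20149 = -21066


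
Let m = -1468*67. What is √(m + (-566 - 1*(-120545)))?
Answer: √21623 ≈ 147.05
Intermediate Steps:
m = -98356
√(m + (-566 - 1*(-120545))) = √(-98356 + (-566 - 1*(-120545))) = √(-98356 + (-566 + 120545)) = √(-98356 + 119979) = √21623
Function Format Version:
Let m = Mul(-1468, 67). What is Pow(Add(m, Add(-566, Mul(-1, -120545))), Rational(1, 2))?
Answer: Pow(21623, Rational(1, 2)) ≈ 147.05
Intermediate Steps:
m = -98356
Pow(Add(m, Add(-566, Mul(-1, -120545))), Rational(1, 2)) = Pow(Add(-98356, Add(-566, Mul(-1, -120545))), Rational(1, 2)) = Pow(Add(-98356, Add(-566, 120545)), Rational(1, 2)) = Pow(Add(-98356, 119979), Rational(1, 2)) = Pow(21623, Rational(1, 2))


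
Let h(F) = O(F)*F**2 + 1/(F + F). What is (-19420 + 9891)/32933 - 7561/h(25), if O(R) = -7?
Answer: 10365861429/7204060817 ≈ 1.4389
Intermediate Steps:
h(F) = 1/(2*F) - 7*F**2 (h(F) = -7*F**2 + 1/(F + F) = -7*F**2 + 1/(2*F) = 1/(2*F) - 7*F**2)
(-19420 + 9891)/32933 - 7561/h(25) = (-19420 + 9891)/32933 - 7561*50/(1 - 14*25**3) = -9529*1/32933 - 7561*50/(1 - 14*15625) = -9529/32933 - 7561*50/(1 - 218750) = -9529/32933 - 7561/((1/2)*(1/25)*(-218749)) = -9529/32933 - 7561/(-218749/50) = -9529/32933 - 7561*(-50/218749) = -9529/32933 + 378050/218749 = 10365861429/7204060817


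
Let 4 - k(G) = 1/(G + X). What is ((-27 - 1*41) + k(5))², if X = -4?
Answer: 4225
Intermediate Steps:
k(G) = 4 - 1/(-4 + G) (k(G) = 4 - 1/(G - 4) = 4 - 1/(-4 + G))
((-27 - 1*41) + k(5))² = ((-27 - 1*41) + (-17 + 4*5)/(-4 + 5))² = ((-27 - 41) + (-17 + 20)/1)² = (-68 + 1*3)² = (-68 + 3)² = (-65)² = 4225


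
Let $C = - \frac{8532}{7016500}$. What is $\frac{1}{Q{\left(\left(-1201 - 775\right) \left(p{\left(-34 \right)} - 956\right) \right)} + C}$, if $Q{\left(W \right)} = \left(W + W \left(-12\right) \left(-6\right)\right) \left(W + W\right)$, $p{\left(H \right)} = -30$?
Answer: $\frac{1754125}{972167513583895613867} \approx 1.8043 \cdot 10^{-15}$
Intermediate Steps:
$C = - \frac{2133}{1754125}$ ($C = \left(-8532\right) \frac{1}{7016500} = - \frac{2133}{1754125} \approx -0.001216$)
$Q{\left(W \right)} = 146 W^{2}$ ($Q{\left(W \right)} = \left(W + - 12 W \left(-6\right)\right) 2 W = \left(W + 72 W\right) 2 W = 73 W 2 W = 146 W^{2}$)
$\frac{1}{Q{\left(\left(-1201 - 775\right) \left(p{\left(-34 \right)} - 956\right) \right)} + C} = \frac{1}{146 \left(\left(-1201 - 775\right) \left(-30 - 956\right)\right)^{2} - \frac{2133}{1754125}} = \frac{1}{146 \left(\left(-1976\right) \left(-986\right)\right)^{2} - \frac{2133}{1754125}} = \frac{1}{146 \cdot 1948336^{2} - \frac{2133}{1754125}} = \frac{1}{146 \cdot 3796013168896 - \frac{2133}{1754125}} = \frac{1}{554217922658816 - \frac{2133}{1754125}} = \frac{1}{\frac{972167513583895613867}{1754125}} = \frac{1754125}{972167513583895613867}$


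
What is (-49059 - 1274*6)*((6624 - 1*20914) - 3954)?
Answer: 1034489532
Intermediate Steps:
(-49059 - 1274*6)*((6624 - 1*20914) - 3954) = (-49059 - 7644)*((6624 - 20914) - 3954) = -56703*(-14290 - 3954) = -56703*(-18244) = 1034489532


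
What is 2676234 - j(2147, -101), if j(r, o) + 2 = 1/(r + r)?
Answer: 11491757383/4294 ≈ 2.6762e+6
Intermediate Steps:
j(r, o) = -2 + 1/(2*r) (j(r, o) = -2 + 1/(r + r) = -2 + 1/(2*r))
2676234 - j(2147, -101) = 2676234 - (-2 + (½)/2147) = 2676234 - (-2 + (½)*(1/2147)) = 2676234 - (-2 + 1/4294) = 2676234 - 1*(-8587/4294) = 2676234 + 8587/4294 = 11491757383/4294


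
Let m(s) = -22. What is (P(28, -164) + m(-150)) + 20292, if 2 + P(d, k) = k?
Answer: 20104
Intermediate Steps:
P(d, k) = -2 + k
(P(28, -164) + m(-150)) + 20292 = ((-2 - 164) - 22) + 20292 = (-166 - 22) + 20292 = -188 + 20292 = 20104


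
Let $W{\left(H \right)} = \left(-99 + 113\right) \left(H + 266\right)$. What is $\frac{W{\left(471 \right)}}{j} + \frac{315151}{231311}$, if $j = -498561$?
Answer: $\frac{22105047259}{16474663353} \approx 1.3418$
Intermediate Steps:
$W{\left(H \right)} = 3724 + 14 H$ ($W{\left(H \right)} = 14 \left(266 + H\right) = 3724 + 14 H$)
$\frac{W{\left(471 \right)}}{j} + \frac{315151}{231311} = \frac{3724 + 14 \cdot 471}{-498561} + \frac{315151}{231311} = \left(3724 + 6594\right) \left(- \frac{1}{498561}\right) + 315151 \cdot \frac{1}{231311} = 10318 \left(- \frac{1}{498561}\right) + \frac{315151}{231311} = - \frac{1474}{71223} + \frac{315151}{231311} = \frac{22105047259}{16474663353}$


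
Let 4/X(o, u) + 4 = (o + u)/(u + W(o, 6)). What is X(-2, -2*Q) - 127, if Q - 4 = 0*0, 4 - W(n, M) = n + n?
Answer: -127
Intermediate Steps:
W(n, M) = 4 - 2*n (W(n, M) = 4 - (n + n) = 4 - 2*n)
Q = 4 (Q = 4 + 0*0 = 4 + 0 = 4)
X(o, u) = 4/(-4 + (o + u)/(4 + u - 2*o)) (X(o, u) = 4/(-4 + (o + u)/(u + (4 - 2*o))) = 4/(-4 + (o + u)/(4 + u - 2*o)))
X(-2, -2*Q) - 127 = 4*(4 - 2*4 - 2*(-2))/(-16 - (-6)*4 + 9*(-2)) - 127 = 4*(4 - 8 + 4)/(-16 - 3*(-8) - 18) - 127 = 4*0/(-16 + 24 - 18) - 127 = 4*0/(-10) - 127 = 4*(-⅒)*0 - 127 = 0 - 127 = -127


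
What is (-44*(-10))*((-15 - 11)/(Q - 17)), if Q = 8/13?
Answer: 148720/213 ≈ 698.22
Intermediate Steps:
Q = 8/13 (Q = 8*(1/13) = 8/13 ≈ 0.61539)
(-44*(-10))*((-15 - 11)/(Q - 17)) = (-44*(-10))*((-15 - 11)/(8/13 - 17)) = 440*(-26/(-213/13)) = 440*(-26*(-13/213)) = 440*(338/213) = 148720/213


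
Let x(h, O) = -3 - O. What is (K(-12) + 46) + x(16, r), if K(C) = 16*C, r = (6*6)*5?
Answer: -329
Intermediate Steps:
r = 180 (r = 36*5 = 180)
(K(-12) + 46) + x(16, r) = (16*(-12) + 46) + (-3 - 1*180) = (-192 + 46) + (-3 - 180) = -146 - 183 = -329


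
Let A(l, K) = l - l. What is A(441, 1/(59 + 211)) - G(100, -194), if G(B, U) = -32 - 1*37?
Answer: 69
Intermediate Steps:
A(l, K) = 0
G(B, U) = -69 (G(B, U) = -32 - 37 = -69)
A(441, 1/(59 + 211)) - G(100, -194) = 0 - 1*(-69) = 0 + 69 = 69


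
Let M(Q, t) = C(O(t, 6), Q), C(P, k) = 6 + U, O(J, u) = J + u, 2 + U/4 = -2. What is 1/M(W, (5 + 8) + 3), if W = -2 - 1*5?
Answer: -⅒ ≈ -0.10000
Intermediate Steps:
U = -16 (U = -8 + 4*(-2) = -8 - 8 = -16)
W = -7 (W = -2 - 5 = -7)
C(P, k) = -10 (C(P, k) = 6 - 16 = -10)
M(Q, t) = -10
1/M(W, (5 + 8) + 3) = 1/(-10) = -⅒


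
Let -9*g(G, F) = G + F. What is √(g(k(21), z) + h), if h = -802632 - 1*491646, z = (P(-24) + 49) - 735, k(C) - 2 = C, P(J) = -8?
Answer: I*√11647831/3 ≈ 1137.6*I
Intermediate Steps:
k(C) = 2 + C
z = -694 (z = (-8 + 49) - 735 = 41 - 735 = -694)
h = -1294278 (h = -802632 - 491646 = -1294278)
g(G, F) = -F/9 - G/9 (g(G, F) = -(G + F)/9 = -(F + G)/9 = -F/9 - G/9)
√(g(k(21), z) + h) = √((-⅑*(-694) - (2 + 21)/9) - 1294278) = √((694/9 - ⅑*23) - 1294278) = √((694/9 - 23/9) - 1294278) = √(671/9 - 1294278) = √(-11647831/9) = I*√11647831/3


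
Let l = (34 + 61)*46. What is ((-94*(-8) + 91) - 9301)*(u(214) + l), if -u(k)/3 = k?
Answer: -31531424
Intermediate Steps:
u(k) = -3*k
l = 4370 (l = 95*46 = 4370)
((-94*(-8) + 91) - 9301)*(u(214) + l) = ((-94*(-8) + 91) - 9301)*(-3*214 + 4370) = ((752 + 91) - 9301)*(-642 + 4370) = (843 - 9301)*3728 = -8458*3728 = -31531424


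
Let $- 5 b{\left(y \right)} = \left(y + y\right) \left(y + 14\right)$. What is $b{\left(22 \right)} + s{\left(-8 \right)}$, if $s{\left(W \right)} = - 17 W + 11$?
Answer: $- \frac{849}{5} \approx -169.8$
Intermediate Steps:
$s{\left(W \right)} = 11 - 17 W$
$b{\left(y \right)} = - \frac{2 y \left(14 + y\right)}{5}$ ($b{\left(y \right)} = - \frac{\left(y + y\right) \left(y + 14\right)}{5} = - \frac{2 y \left(14 + y\right)}{5}$)
$b{\left(22 \right)} + s{\left(-8 \right)} = \left(- \frac{2}{5}\right) 22 \left(14 + 22\right) + \left(11 - -136\right) = \left(- \frac{2}{5}\right) 22 \cdot 36 + \left(11 + 136\right) = - \frac{1584}{5} + 147 = - \frac{849}{5}$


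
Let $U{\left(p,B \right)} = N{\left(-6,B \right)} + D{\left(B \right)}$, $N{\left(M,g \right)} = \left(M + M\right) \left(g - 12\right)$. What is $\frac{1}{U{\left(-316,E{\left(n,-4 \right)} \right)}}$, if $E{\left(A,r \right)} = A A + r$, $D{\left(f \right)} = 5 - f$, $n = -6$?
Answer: $- \frac{1}{267} \approx -0.0037453$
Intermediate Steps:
$N{\left(M,g \right)} = 2 M \left(-12 + g\right)$
$E{\left(A,r \right)} = r + A^{2}$ ($E{\left(A,r \right)} = A^{2} + r = r + A^{2}$)
$U{\left(p,B \right)} = 149 - 13 B$ ($U{\left(p,B \right)} = 2 \left(-6\right) \left(-12 + B\right) - \left(-5 + B\right) = \left(144 - 12 B\right) - \left(-5 + B\right) = 149 - 13 B$)
$\frac{1}{U{\left(-316,E{\left(n,-4 \right)} \right)}} = \frac{1}{149 - 13 \left(-4 + \left(-6\right)^{2}\right)} = \frac{1}{149 - 13 \left(-4 + 36\right)} = \frac{1}{149 - 416} = \frac{1}{-267} = - \frac{1}{267}$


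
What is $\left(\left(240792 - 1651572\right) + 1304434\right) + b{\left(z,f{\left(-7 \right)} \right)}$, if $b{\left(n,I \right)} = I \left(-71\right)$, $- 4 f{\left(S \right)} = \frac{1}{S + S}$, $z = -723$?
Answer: $- \frac{5955447}{56} \approx -1.0635 \cdot 10^{5}$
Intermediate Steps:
$f{\left(S \right)} = - \frac{1}{8 S}$ ($f{\left(S \right)} = - \frac{1}{4 \left(S + S\right)} = - \frac{1}{4 \cdot 2 S} = - \frac{\frac{1}{2} \frac{1}{S}}{4} = - \frac{1}{8 S}$)
$b{\left(n,I \right)} = - 71 I$
$\left(\left(240792 - 1651572\right) + 1304434\right) + b{\left(z,f{\left(-7 \right)} \right)} = \left(\left(240792 - 1651572\right) + 1304434\right) - 71 \left(- \frac{1}{8 \left(-7\right)}\right) = \left(-1410780 + 1304434\right) - 71 \left(\left(- \frac{1}{8}\right) \left(- \frac{1}{7}\right)\right) = -106346 - \frac{71}{56} = - \frac{5955447}{56}$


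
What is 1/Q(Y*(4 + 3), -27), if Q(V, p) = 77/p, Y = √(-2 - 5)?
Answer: -27/77 ≈ -0.35065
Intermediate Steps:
Y = I*√7 (Y = √(-7) = I*√7 ≈ 2.6458*I)
1/Q(Y*(4 + 3), -27) = 1/(77/(-27)) = 1/(77*(-1/27)) = 1/(-77/27) = -27/77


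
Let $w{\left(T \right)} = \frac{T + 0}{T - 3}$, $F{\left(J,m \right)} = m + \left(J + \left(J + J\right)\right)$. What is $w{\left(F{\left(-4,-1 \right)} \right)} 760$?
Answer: $\frac{1235}{2} \approx 617.5$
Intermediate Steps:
$F{\left(J,m \right)} = m + 3 J$ ($F{\left(J,m \right)} = m + \left(J + 2 J\right) = m + 3 J$)
$w{\left(T \right)} = \frac{T}{-3 + T}$
$w{\left(F{\left(-4,-1 \right)} \right)} 760 = \frac{-1 + 3 \left(-4\right)}{-3 + \left(-1 + 3 \left(-4\right)\right)} 760 = \frac{-1 - 12}{-3 - 13} \cdot 760 = - \frac{13}{-3 - 13} \cdot 760 = - \frac{13}{-16} \cdot 760 = \left(-13\right) \left(- \frac{1}{16}\right) 760 = \frac{13}{16} \cdot 760 = \frac{1235}{2}$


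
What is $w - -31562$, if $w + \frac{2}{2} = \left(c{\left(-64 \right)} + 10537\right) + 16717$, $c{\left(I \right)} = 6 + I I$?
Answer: $62917$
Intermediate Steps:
$c{\left(I \right)} = 6 + I^{2}$
$w = 31355$ ($w = -1 + \left(\left(\left(6 + \left(-64\right)^{2}\right) + 10537\right) + 16717\right) = -1 + \left(\left(\left(6 + 4096\right) + 10537\right) + 16717\right) = -1 + \left(\left(4102 + 10537\right) + 16717\right) = -1 + \left(14639 + 16717\right) = -1 + 31356 = 31355$)
$w - -31562 = 31355 - -31562 = 31355 + 31562 = 62917$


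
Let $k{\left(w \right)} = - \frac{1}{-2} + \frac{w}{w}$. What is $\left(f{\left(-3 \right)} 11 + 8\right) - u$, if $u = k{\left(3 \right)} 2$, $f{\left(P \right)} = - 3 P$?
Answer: $104$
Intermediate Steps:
$k{\left(w \right)} = \frac{3}{2}$ ($k{\left(w \right)} = \left(-1\right) \left(- \frac{1}{2}\right) + 1 = \frac{1}{2} + 1 = \frac{3}{2}$)
$u = 3$ ($u = \frac{3}{2} \cdot 2 = 3$)
$\left(f{\left(-3 \right)} 11 + 8\right) - u = \left(\left(-3\right) \left(-3\right) 11 + 8\right) - 3 = \left(9 \cdot 11 + 8\right) - 3 = \left(99 + 8\right) - 3 = 107 - 3 = 104$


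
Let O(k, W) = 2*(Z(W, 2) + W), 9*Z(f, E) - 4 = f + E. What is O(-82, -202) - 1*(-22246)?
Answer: 196186/9 ≈ 21798.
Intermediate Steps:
Z(f, E) = 4/9 + E/9 + f/9 (Z(f, E) = 4/9 + (f + E)/9 = 4/9 + (E + f)/9 = 4/9 + (E/9 + f/9) = 4/9 + E/9 + f/9)
O(k, W) = 4/3 + 20*W/9 (O(k, W) = 2*((4/9 + (⅑)*2 + W/9) + W) = 2*((4/9 + 2/9 + W/9) + W) = 2*((⅔ + W/9) + W) = 2*(⅔ + 10*W/9) = 4/3 + 20*W/9)
O(-82, -202) - 1*(-22246) = (4/3 + (20/9)*(-202)) - 1*(-22246) = (4/3 - 4040/9) + 22246 = -4028/9 + 22246 = 196186/9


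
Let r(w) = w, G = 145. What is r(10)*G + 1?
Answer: 1451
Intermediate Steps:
r(10)*G + 1 = 10*145 + 1 = 1450 + 1 = 1451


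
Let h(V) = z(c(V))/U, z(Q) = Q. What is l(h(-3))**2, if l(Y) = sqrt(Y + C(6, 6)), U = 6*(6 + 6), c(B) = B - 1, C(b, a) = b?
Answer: 107/18 ≈ 5.9444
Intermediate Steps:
c(B) = -1 + B
U = 72 (U = 6*12 = 72)
h(V) = -1/72 + V/72 (h(V) = (-1 + V)/72 = (-1 + V)*(1/72) = -1/72 + V/72)
l(Y) = sqrt(6 + Y) (l(Y) = sqrt(Y + 6) = sqrt(6 + Y))
l(h(-3))**2 = (sqrt(6 + (-1/72 + (1/72)*(-3))))**2 = (sqrt(6 + (-1/72 - 1/24)))**2 = (sqrt(6 - 1/18))**2 = (sqrt(107/18))**2 = (sqrt(214)/6)**2 = 107/18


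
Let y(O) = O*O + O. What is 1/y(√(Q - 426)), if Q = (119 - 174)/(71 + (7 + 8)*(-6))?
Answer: -19*√152741/(-152741*I + 8039*√152741) ≈ -0.0023579 - 0.00011463*I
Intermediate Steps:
Q = 55/19 (Q = -55/(71 + 15*(-6)) = -55/(71 - 90) = -55/(-19) = -55*(-1/19) = 55/19 ≈ 2.8947)
y(O) = O + O² (y(O) = O² + O = O + O²)
1/y(√(Q - 426)) = 1/(√(55/19 - 426)*(1 + √(55/19 - 426))) = 1/(√(-8039/19)*(1 + √(-8039/19))) = 1/((I*√152741/19)*(1 + I*√152741/19)) = 1/(I*√152741*(1 + I*√152741/19)/19) = -I*√152741/(8039*(1 + I*√152741/19))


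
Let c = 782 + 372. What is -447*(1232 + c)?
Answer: -1066542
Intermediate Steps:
c = 1154
-447*(1232 + c) = -447*(1232 + 1154) = -447*2386 = -1066542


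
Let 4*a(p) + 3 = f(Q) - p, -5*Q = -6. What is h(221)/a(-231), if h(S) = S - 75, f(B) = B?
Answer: 1460/573 ≈ 2.5480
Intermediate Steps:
Q = 6/5 (Q = -⅕*(-6) = 6/5 ≈ 1.2000)
h(S) = -75 + S
a(p) = -9/20 - p/4 (a(p) = -¾ + (6/5 - p)/4 = -¾ + (3/10 - p/4) = -9/20 - p/4)
h(221)/a(-231) = (-75 + 221)/(-9/20 - ¼*(-231)) = 146/(-9/20 + 231/4) = 146/(573/10) = 146*(10/573) = 1460/573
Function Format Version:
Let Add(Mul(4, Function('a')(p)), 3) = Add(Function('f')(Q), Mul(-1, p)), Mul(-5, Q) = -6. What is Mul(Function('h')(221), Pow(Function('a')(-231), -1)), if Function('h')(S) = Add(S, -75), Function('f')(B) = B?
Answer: Rational(1460, 573) ≈ 2.5480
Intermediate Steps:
Q = Rational(6, 5) (Q = Mul(Rational(-1, 5), -6) = Rational(6, 5) ≈ 1.2000)
Function('h')(S) = Add(-75, S)
Function('a')(p) = Add(Rational(-9, 20), Mul(Rational(-1, 4), p)) (Function('a')(p) = Add(Rational(-3, 4), Mul(Rational(1, 4), Add(Rational(6, 5), Mul(-1, p)))) = Add(Rational(-3, 4), Add(Rational(3, 10), Mul(Rational(-1, 4), p))) = Add(Rational(-9, 20), Mul(Rational(-1, 4), p)))
Mul(Function('h')(221), Pow(Function('a')(-231), -1)) = Mul(Add(-75, 221), Pow(Add(Rational(-9, 20), Mul(Rational(-1, 4), -231)), -1)) = Mul(146, Pow(Add(Rational(-9, 20), Rational(231, 4)), -1)) = Mul(146, Pow(Rational(573, 10), -1)) = Mul(146, Rational(10, 573)) = Rational(1460, 573)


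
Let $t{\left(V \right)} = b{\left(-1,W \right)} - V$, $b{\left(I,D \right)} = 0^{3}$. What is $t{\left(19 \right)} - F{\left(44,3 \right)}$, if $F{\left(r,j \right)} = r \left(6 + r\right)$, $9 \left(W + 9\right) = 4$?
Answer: $-2219$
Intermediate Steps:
$W = - \frac{77}{9}$ ($W = -9 + \frac{1}{9} \cdot 4 = -9 + \frac{4}{9} = - \frac{77}{9} \approx -8.5556$)
$b{\left(I,D \right)} = 0$
$t{\left(V \right)} = - V$ ($t{\left(V \right)} = 0 - V = - V$)
$t{\left(19 \right)} - F{\left(44,3 \right)} = \left(-1\right) 19 - 44 \left(6 + 44\right) = -19 - 44 \cdot 50 = -19 - 2200 = -2219$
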